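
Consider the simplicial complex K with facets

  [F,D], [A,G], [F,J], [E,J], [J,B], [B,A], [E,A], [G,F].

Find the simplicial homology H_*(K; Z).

Take the total order A < B < D < E < F < G < J on the vertex set. Then K (dimension 1) consists of the simplices:

  0-simplices (7): A, B, D, E, F, G, J
  1-simplices (8): AB, AE, AG, BJ, DF, EJ, FG, FJ

giving chain groups C_0 ≅ Z^7, C_1 ≅ Z^8.

The boundary map ∂_1: C_1 → C_0 maps an edge to its endpoints' difference, ∂[p,q] = q − p.
This gives a 7×8 integer matrix of rank 6; reducing to Smith normal form yields diagonal entries (1,1,1,1,1,1).

Computing H_k = (kernel of ∂_k) / (image of ∂_{k+1}):

  H_0: rank C_0 − rank ∂_1 = 7 − 6 = 1, and the invariant factors of ∂_1 are all 1, so H_0 = Z.
  H_1: rank ker ∂_1 − rank ∂_2 = (8 − 6) − 0 = 2, and there is no ∂_2, so H_1 = Z^2.

H_0 ≅ Z,  H_1 ≅ Z^2.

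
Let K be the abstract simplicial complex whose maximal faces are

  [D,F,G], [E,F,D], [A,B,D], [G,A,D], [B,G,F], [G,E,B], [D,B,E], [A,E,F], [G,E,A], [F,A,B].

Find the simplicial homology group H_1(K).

H_1 ≅ Z/2Z.

Take the total order A < B < D < E < F < G on the vertex set. Then K (dimension 2) consists of the simplices:

  0-simplices (6): A, B, D, E, F, G
  1-simplices (15): AB, AD, AE, AF, AG, BD, BE, BF, BG, DE, DF, DG, EF, EG, FG
  2-simplices (10): ABD, ABF, ADG, AEF, AEG, BDE, BEG, BFG, DEF, DFG

giving chain groups C_0 ≅ Z^6, C_1 ≅ Z^15, C_2 ≅ Z^10.

∂_1: C_1 → C_0 is given by ∂[p,q] = [q] − [p]. For instance
  ∂BG = G − B.
The 6×15 boundary matrix has rank 5 and Smith normal form diag(1,1,1,1,1).

The boundary map ∂_2: C_2 → C_1 sends each 2-simplex [p,q,r] to [q,r] − [p,r] + [p,q]. For instance
  ∂AEF = EF − AF + AE,
  ∂BDE = DE − BE + BD.
This gives a 15×10 integer matrix of rank 10; reducing to Smith normal form yields diagonal entries (1,1,1,1,1,1,1,1,1,2).

Computing H_k = (kernel of ∂_k) / (image of ∂_{k+1}):

  H_1: rank ker ∂_1 − rank ∂_2 = (15 − 5) − 10 = 0, and ∂_2 has invariant factor 2 > 1, so H_1 ≅ Z/2Z.

(K is a triangulation of the real projective plane RP^2.)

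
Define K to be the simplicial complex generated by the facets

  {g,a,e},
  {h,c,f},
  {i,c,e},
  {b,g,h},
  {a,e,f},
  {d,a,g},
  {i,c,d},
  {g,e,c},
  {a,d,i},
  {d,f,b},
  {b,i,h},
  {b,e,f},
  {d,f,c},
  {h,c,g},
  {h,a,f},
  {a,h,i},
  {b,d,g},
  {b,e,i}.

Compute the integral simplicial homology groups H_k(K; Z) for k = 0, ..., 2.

H_0 = Z,  H_1 = Z^2,  H_2 = Z.

Fix the vertex order a < b < c < d < e < f < g < h < i and write every simplex with vertices in increasing order. Then dim K = 2 and the simplices of K are:

  0-simplices (9): a, b, c, d, e, f, g, h, i
  1-simplices (27): ad, ae, af, ag, ah, ai, bd, be, bf, bg, bh, bi, cd, ce, cf, cg, ch, ci, df, dg, di, ef, eg, ei, fh, gh, hi
  2-simplices (18): adg, adi, aef, aeg, afh, ahi, bdf, bdg, bef, bei, bgh, bhi, cdf, cdi, ceg, cei, cfh, cgh

so the chain groups are C_0 ≅ Z^9, C_1 ≅ Z^27, C_2 ≅ Z^18.

Boundary ∂_1: C_1 → C_0 sends each edge [p,q] (with p < q) to q − p.
The resulting 9×27 matrix has rank 8, and its Smith normal form has invariant factors (1,1,1,1,1,1,1,1).

∂_2: C_2 → C_1 maps a triangle to the signed sum of its edges. For instance
  ∂cgh = gh − ch + cg,
  ∂cfh = fh − ch + cf.
The 27×18 boundary matrix has rank 17 and Smith normal form diag(1,1,1,1,1,1,1,1,1,1,1,1,1,1,1,1,1).

Reading off H_k = ker ∂_k / im ∂_{k+1}:

  H_0: rank C_0 − rank ∂_1 = 9 − 8 = 1, and the invariant factors of ∂_1 are all 1, so H_0 ≅ Z.
  H_1: rank ker ∂_1 − rank ∂_2 = (27 − 8) − 17 = 2, and the invariant factors of ∂_2 are all 1, so H_1 ≅ Z^2.
  H_2: rank ker ∂_2 − rank ∂_3 = (18 − 17) − 0 = 1, and there is no ∂_3, so H_2 ≅ Z.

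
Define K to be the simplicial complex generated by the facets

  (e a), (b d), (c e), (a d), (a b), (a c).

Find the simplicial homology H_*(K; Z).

Order the vertices as a < b < c < d < e. Listing each simplex with vertices in this order, K has dimension 1 with simplices:

  0-simplices (5): a, b, c, d, e
  1-simplices (6): ab, ac, ad, ae, bd, ce

Hence C_0 ≅ Z^5, C_1 ≅ Z^6.

Boundary ∂_1: C_1 → C_0 sends each edge [p,q] (with p < q) to q − p. For instance
  ∂ad = d − a.
As a 5×6 matrix over Z this has rank 4, with invariant factors (1,1,1,1).

From H_k ≅ ker(∂_k) / im(∂_{k+1}) we obtain:

  H_0: rank C_0 − rank ∂_1 = 5 − 4 = 1, and the invariant factors of ∂_1 are all 1, so H_0 = Z.
  H_1: rank ker ∂_1 − rank ∂_2 = (6 − 4) − 0 = 2, and there is no ∂_2, so H_1 = Z^2.

H_0 = Z,  H_1 = Z^2.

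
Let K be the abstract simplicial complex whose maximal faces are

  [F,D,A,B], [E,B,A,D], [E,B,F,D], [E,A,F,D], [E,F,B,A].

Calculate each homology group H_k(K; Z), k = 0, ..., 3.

Order the vertices as A < B < D < E < F. Listing each simplex with vertices in this order, K has dimension 3 with simplices:

  0-simplices (5): A, B, D, E, F
  1-simplices (10): AB, AD, AE, AF, BD, BE, BF, DE, DF, EF
  2-simplices (10): ABD, ABE, ABF, ADE, ADF, AEF, BDE, BDF, BEF, DEF
  3-simplices (5): ABDE, ABDF, ABEF, ADEF, BDEF

so the chain groups are C_0 ≅ Z^5, C_1 ≅ Z^10, C_2 ≅ Z^10, C_3 ≅ Z^5.

∂_1: C_1 → C_0 sends each edge [p,q] (with p < q) to q − p. For instance
  ∂AB = B − A.
As a 5×10 matrix over Z this has rank 4, with invariant factors (1,1,1,1).

∂_2: C_2 → C_1 sends each 2-simplex [p,q,r] to [q,r] − [p,r] + [p,q]. For instance
  ∂DEF = EF − DF + DE,
  ∂ABD = BD − AD + AB.
As a 10×10 matrix over Z this has rank 6, with invariant factors (1,1,1,1,1,1).

∂_3: C_3 → C_2 sends each 3-simplex σ to the alternating sum Σ_i (−1)^i (σ with its i-th vertex removed). For instance
  ∂ABDE = BDE − ADE + ABE − ABD,
  ∂ABDF = BDF − ADF + ABF − ABD.
As a 10×5 matrix over Z this has rank 4, with invariant factors (1,1,1,1).

Reading off H_k = ker ∂_k / im ∂_{k+1}:

  H_0: rank C_0 − rank ∂_1 = 5 − 4 = 1, and the invariant factors of ∂_1 are all 1, so H_0 = Z.
  H_1: rank ker ∂_1 − rank ∂_2 = (10 − 4) − 6 = 0, and the invariant factors of ∂_2 are all 1, so H_1 = 0.
  H_2: rank ker ∂_2 − rank ∂_3 = (10 − 6) − 4 = 0, and the invariant factors of ∂_3 are all 1, so H_2 = 0.
  H_3: rank ker ∂_3 − rank ∂_4 = (5 − 4) − 0 = 1, and there is no ∂_4, so H_3 = Z.

H_0 = Z,  H_1 = 0,  H_2 = 0,  H_3 = Z.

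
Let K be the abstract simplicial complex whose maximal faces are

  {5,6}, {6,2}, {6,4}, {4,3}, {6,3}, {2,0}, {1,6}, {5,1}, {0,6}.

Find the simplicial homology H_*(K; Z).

K has 7 vertices, 9 edges.
rank ∂_0 = 0, rank ∂_1 = 6 ⇒ b_0 = 7 − 0 − 6 = 1; all invariant factors of ∂_1 are 1 so no torsion. So H_0 = Z.
rank ∂_1 = 6, rank ∂_2 = 0 ⇒ b_1 = 9 − 6 − 0 = 3. So H_1 = Z^3.

H_0 ≅ Z,  H_1 ≅ Z^3.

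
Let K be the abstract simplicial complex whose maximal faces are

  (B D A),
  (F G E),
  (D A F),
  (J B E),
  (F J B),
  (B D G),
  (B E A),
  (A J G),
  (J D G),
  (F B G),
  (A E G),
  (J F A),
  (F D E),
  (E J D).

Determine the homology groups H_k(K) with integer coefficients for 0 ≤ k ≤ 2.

Fix the vertex order A < B < D < E < F < G < J and write every simplex with vertices in increasing order. Then dim K = 2 and the simplices of K are:

  0-simplices (7): A, B, D, E, F, G, J
  1-simplices (21): AB, AD, AE, AF, AG, AJ, BD, BE, BF, BG, BJ, DE, DF, DG, DJ, EF, EG, EJ, FG, FJ, GJ
  2-simplices (14): ABD, ABE, ADF, AEG, AFJ, AGJ, BDG, BEJ, BFG, BFJ, DEF, DEJ, DGJ, EFG

giving chain groups C_0 ≅ Z^7, C_1 ≅ Z^21, C_2 ≅ Z^14.

∂_1: C_1 → C_0 maps an edge to its endpoints' difference, ∂[p,q] = q − p. For instance
  ∂AE = E − A.
This gives a 7×21 integer matrix of rank 6; reducing to Smith normal form yields diagonal entries (1,1,1,1,1,1).

The boundary map ∂_2: C_2 → C_1 maps a triangle to the signed sum of its edges. For instance
  ∂EFG = FG − EG + EF,
  ∂BDG = DG − BG + BD.
The resulting 21×14 matrix has rank 13, and its Smith normal form has invariant factors (1,1,1,1,1,1,1,1,1,1,1,1,1).

Reading off H_k = ker ∂_k / im ∂_{k+1}:

  H_0: rank C_0 − rank ∂_1 = 7 − 6 = 1, and the invariant factors of ∂_1 are all 1, so H_0 ≅ Z.
  H_1: rank ker ∂_1 − rank ∂_2 = (21 − 6) − 13 = 2, and the invariant factors of ∂_2 are all 1, so H_1 ≅ Z^2.
  H_2: rank ker ∂_2 − rank ∂_3 = (14 − 13) − 0 = 1, and there is no ∂_3, so H_2 ≅ Z.

H_0 ≅ Z,  H_1 ≅ Z^2,  H_2 ≅ Z.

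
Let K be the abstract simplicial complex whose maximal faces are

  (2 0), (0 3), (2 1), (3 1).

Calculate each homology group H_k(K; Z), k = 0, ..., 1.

H_0 = Z,  H_1 = Z.

Order the vertices as 0 < 1 < 2 < 3. Listing each simplex with vertices in this order, K has dimension 1 with simplices:

  0-simplices (4): [0], [1], [2], [3]
  1-simplices (4): [0,2], [0,3], [1,2], [1,3]

giving chain groups C_0 ≅ Z^4, C_1 ≅ Z^4.

The boundary map ∂_1: C_1 → C_0 sends each edge [p,q] (with p < q) to q − p. For instance
  ∂[1,3] = [3] − [1].
The resulting 4×4 matrix has rank 3, and its Smith normal form has invariant factors (1,1,1).

Reading off H_k = ker ∂_k / im ∂_{k+1}:

  H_0: rank C_0 − rank ∂_1 = 4 − 3 = 1, and the invariant factors of ∂_1 are all 1, so H_0 ≅ Z.
  H_1: rank ker ∂_1 − rank ∂_2 = (4 − 3) − 0 = 1, and there is no ∂_2, so H_1 ≅ Z.

As a check, the Euler characteristic is 4 − 4 = 0, which agrees with 1 − 1 = 0.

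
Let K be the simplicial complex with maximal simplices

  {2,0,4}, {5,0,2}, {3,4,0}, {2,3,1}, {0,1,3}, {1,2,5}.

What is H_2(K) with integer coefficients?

Fix the vertex order 0 < 1 < 2 < 3 < 4 < 5 and write every simplex with vertices in increasing order. Then dim K = 2 and the simplices of K are:

  0-simplices (6): [0], [1], [2], [3], [4], [5]
  1-simplices (12): [0,1], [0,2], [0,3], [0,4], [0,5], [1,2], [1,3], [1,5], [2,3], [2,4], [2,5], [3,4]
  2-simplices (6): [0,1,3], [0,2,4], [0,2,5], [0,3,4], [1,2,3], [1,2,5]

giving chain groups C_0 ≅ Z^6, C_1 ≅ Z^12, C_2 ≅ Z^6.

Boundary ∂_1: C_1 → C_0 is given by ∂[p,q] = [q] − [p].
The resulting 6×12 matrix has rank 5, and its Smith normal form has invariant factors (1,1,1,1,1).

Boundary ∂_2: C_2 → C_1 sends each 2-simplex [p,q,r] to [q,r] − [p,r] + [p,q]. For instance
  ∂[0,2,4] = [2,4] − [0,4] + [0,2],
  ∂[0,3,4] = [3,4] − [0,4] + [0,3].
The 12×6 boundary matrix has rank 6 and Smith normal form diag(1,1,1,1,1,1).

Reading off H_k = ker ∂_k / im ∂_{k+1}:

  H_2: rank ker ∂_2 − rank ∂_3 = (6 − 6) − 0 = 0, and there is no ∂_3, so H_2 ≅ 0.

(K is a triangulation of the cylinder S^1 x I.)

H_2 ≅ 0.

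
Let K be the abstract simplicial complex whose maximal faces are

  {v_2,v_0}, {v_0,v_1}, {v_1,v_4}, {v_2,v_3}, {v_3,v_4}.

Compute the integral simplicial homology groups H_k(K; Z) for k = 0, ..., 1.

H_0 ≅ Z,  H_1 ≅ Z.

Take the total order v_0 < v_1 < v_2 < v_3 < v_4 on the vertex set. Then K (dimension 1) consists of the simplices:

  0-simplices (5): [v_0], [v_1], [v_2], [v_3], [v_4]
  1-simplices (5): [v_0,v_1], [v_0,v_2], [v_1,v_4], [v_2,v_3], [v_3,v_4]

Hence C_0 ≅ Z^5, C_1 ≅ Z^5.

The boundary map ∂_1: C_1 → C_0 maps an edge to its endpoints' difference, ∂[p,q] = q − p. For instance
  ∂[v_3,v_4] = [v_4] − [v_3].
This gives a 5×5 integer matrix of rank 4; reducing to Smith normal form yields diagonal entries (1,1,1,1).

Reading off H_k = ker ∂_k / im ∂_{k+1}:

  H_0: rank C_0 − rank ∂_1 = 5 − 4 = 1, and the invariant factors of ∂_1 are all 1, so H_0 = Z.
  H_1: rank ker ∂_1 − rank ∂_2 = (5 − 4) − 0 = 1, and there is no ∂_2, so H_1 = Z.

As a check, the Euler characteristic is 5 − 5 = 0, which agrees with 1 − 1 = 0.
(K is a triangulation of the circle S^1.)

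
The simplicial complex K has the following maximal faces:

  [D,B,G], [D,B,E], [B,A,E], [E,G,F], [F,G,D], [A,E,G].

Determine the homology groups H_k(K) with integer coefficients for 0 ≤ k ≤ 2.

H_0 = Z,  H_1 = Z,  H_2 = 0.

Take the total order A < B < D < E < F < G on the vertex set. Then K (dimension 2) consists of the simplices:

  0-simplices (6): A, B, D, E, F, G
  1-simplices (12): AB, AE, AG, BD, BE, BG, DE, DF, DG, EF, EG, FG
  2-simplices (6): ABE, AEG, BDE, BDG, DFG, EFG

giving chain groups C_0 ≅ Z^6, C_1 ≅ Z^12, C_2 ≅ Z^6.

Boundary ∂_1: C_1 → C_0 sends each edge [p,q] (with p < q) to q − p. For instance
  ∂EG = G − E.
As a 6×12 matrix over Z this has rank 5, with invariant factors (1,1,1,1,1).

Boundary ∂_2: C_2 → C_1 sends each 2-simplex [p,q,r] to [q,r] − [p,r] + [p,q]. For instance
  ∂BDG = DG − BG + BD,
  ∂ABE = BE − AE + AB.
This gives a 12×6 integer matrix of rank 6; reducing to Smith normal form yields diagonal entries (1,1,1,1,1,1).

Reading off H_k = ker ∂_k / im ∂_{k+1}:

  H_0: rank C_0 − rank ∂_1 = 6 − 5 = 1, and the invariant factors of ∂_1 are all 1, so H_0 = Z.
  H_1: rank ker ∂_1 − rank ∂_2 = (12 − 5) − 6 = 1, and the invariant factors of ∂_2 are all 1, so H_1 = Z.
  H_2: rank ker ∂_2 − rank ∂_3 = (6 − 6) − 0 = 0, and there is no ∂_3, so H_2 = 0.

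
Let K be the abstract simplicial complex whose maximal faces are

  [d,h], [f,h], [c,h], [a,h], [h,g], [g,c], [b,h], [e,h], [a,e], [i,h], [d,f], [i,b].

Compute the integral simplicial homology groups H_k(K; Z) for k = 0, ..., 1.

K has 9 vertices, 12 edges.
rank ∂_0 = 0, rank ∂_1 = 8 ⇒ b_0 = 9 − 0 − 8 = 1; all invariant factors of ∂_1 are 1 so no torsion. So H_0 = Z.
rank ∂_1 = 8, rank ∂_2 = 0 ⇒ b_1 = 12 − 8 − 0 = 4. So H_1 = Z^4.

H_0 ≅ Z,  H_1 ≅ Z^4.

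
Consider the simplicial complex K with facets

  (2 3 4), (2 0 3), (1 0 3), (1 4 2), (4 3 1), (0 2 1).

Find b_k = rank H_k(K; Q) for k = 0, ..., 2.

b_0 = 1, b_1 = 0, b_2 = 1.

Fix the vertex order 0 < 1 < 2 < 3 < 4 and write every simplex with vertices in increasing order. Then dim K = 2 and the simplices of K are:

  0-simplices (5): [0], [1], [2], [3], [4]
  1-simplices (9): [0,1], [0,2], [0,3], [1,2], [1,3], [1,4], [2,3], [2,4], [3,4]
  2-simplices (6): [0,1,2], [0,1,3], [0,2,3], [1,2,4], [1,3,4], [2,3,4]

Hence C_0 ≅ Z^5, C_1 ≅ Z^9, C_2 ≅ Z^6.

The boundary map ∂_1: C_1 → C_0 is given by ∂[p,q] = [q] − [p]. For instance
  ∂[2,4] = [4] − [2].
As a 5×9 matrix over Z this has rank 4, with invariant factors (1,1,1,1).

The boundary map ∂_2: C_2 → C_1 sends each 2-simplex [p,q,r] to [q,r] − [p,r] + [p,q]. For instance
  ∂[0,2,3] = [2,3] − [0,3] + [0,2],
  ∂[0,1,2] = [1,2] − [0,2] + [0,1].
As a 9×6 matrix over Z this has rank 5, with invariant factors (1,1,1,1,1).

Now H_k = ker ∂_k / im ∂_{k+1}, so:

  H_0: rank C_0 − rank ∂_1 = 5 − 4 = 1, and the invariant factors of ∂_1 are all 1, so H_0 = Z.
  H_1: rank ker ∂_1 − rank ∂_2 = (9 − 4) − 5 = 0, and the invariant factors of ∂_2 are all 1, so H_1 = 0.
  H_2: rank ker ∂_2 − rank ∂_3 = (6 − 5) − 0 = 1, and there is no ∂_3, so H_2 = Z.

Hence the Betti numbers are b_0 = 1, b_1 = 0, b_2 = 1.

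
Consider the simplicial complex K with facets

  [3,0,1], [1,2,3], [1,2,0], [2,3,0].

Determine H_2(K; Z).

H_2 ≅ Z.

We work with the vertex ordering 0 < 1 < 2 < 3. The simplices of K, each written with vertices in increasing order, are:

  0-simplices (4): [0], [1], [2], [3]
  1-simplices (6): [0,1], [0,2], [0,3], [1,2], [1,3], [2,3]
  2-simplices (4): [0,1,2], [0,1,3], [0,2,3], [1,2,3]

Hence C_0 ≅ Z^4, C_1 ≅ Z^6, C_2 ≅ Z^4.

Boundary ∂_1: C_1 → C_0 maps an edge to its endpoints' difference, ∂[p,q] = q − p. For instance
  ∂[0,2] = [2] − [0].
As a 4×6 matrix over Z this has rank 3, with invariant factors (1,1,1).

∂_2: C_2 → C_1 sends each 2-simplex [p,q,r] to [q,r] − [p,r] + [p,q]. For instance
  ∂[0,2,3] = [2,3] − [0,3] + [0,2],
  ∂[0,1,3] = [1,3] − [0,3] + [0,1].
As a 6×4 matrix over Z this has rank 3, with invariant factors (1,1,1).

Computing H_k = (kernel of ∂_k) / (image of ∂_{k+1}):

  H_2: rank ker ∂_2 − rank ∂_3 = (4 − 3) − 0 = 1, and there is no ∂_3, so H_2 ≅ Z.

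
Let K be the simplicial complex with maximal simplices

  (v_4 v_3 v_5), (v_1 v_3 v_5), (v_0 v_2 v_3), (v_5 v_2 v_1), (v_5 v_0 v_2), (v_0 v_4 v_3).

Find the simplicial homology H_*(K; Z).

H_0 = Z,  H_1 = Z,  H_2 = 0.

Take the total order v_0 < v_1 < v_2 < v_3 < v_4 < v_5 on the vertex set. Then K (dimension 2) consists of the simplices:

  0-simplices (6): [v_0], [v_1], [v_2], [v_3], [v_4], [v_5]
  1-simplices (12): [v_0,v_2], [v_0,v_3], [v_0,v_4], [v_0,v_5], [v_1,v_2], [v_1,v_3], [v_1,v_5], [v_2,v_3], [v_2,v_5], [v_3,v_4], [v_3,v_5], [v_4,v_5]
  2-simplices (6): [v_0,v_2,v_3], [v_0,v_2,v_5], [v_0,v_3,v_4], [v_1,v_2,v_5], [v_1,v_3,v_5], [v_3,v_4,v_5]

giving chain groups C_0 ≅ Z^6, C_1 ≅ Z^12, C_2 ≅ Z^6.

Boundary ∂_1: C_1 → C_0 is given by ∂[p,q] = [q] − [p]. For instance
  ∂[v_2,v_3] = [v_3] − [v_2].
The 6×12 boundary matrix has rank 5 and Smith normal form diag(1,1,1,1,1).

∂_2: C_2 → C_1 maps a triangle to the signed sum of its edges. For instance
  ∂[v_1,v_3,v_5] = [v_3,v_5] − [v_1,v_5] + [v_1,v_3],
  ∂[v_3,v_4,v_5] = [v_4,v_5] − [v_3,v_5] + [v_3,v_4].
As a 12×6 matrix over Z this has rank 6, with invariant factors (1,1,1,1,1,1).

From H_k ≅ ker(∂_k) / im(∂_{k+1}) we obtain:

  H_0: rank C_0 − rank ∂_1 = 6 − 5 = 1, and the invariant factors of ∂_1 are all 1, so H_0 ≅ Z.
  H_1: rank ker ∂_1 − rank ∂_2 = (12 − 5) − 6 = 1, and the invariant factors of ∂_2 are all 1, so H_1 ≅ Z.
  H_2: rank ker ∂_2 − rank ∂_3 = (6 − 6) − 0 = 0, and there is no ∂_3, so H_2 ≅ 0.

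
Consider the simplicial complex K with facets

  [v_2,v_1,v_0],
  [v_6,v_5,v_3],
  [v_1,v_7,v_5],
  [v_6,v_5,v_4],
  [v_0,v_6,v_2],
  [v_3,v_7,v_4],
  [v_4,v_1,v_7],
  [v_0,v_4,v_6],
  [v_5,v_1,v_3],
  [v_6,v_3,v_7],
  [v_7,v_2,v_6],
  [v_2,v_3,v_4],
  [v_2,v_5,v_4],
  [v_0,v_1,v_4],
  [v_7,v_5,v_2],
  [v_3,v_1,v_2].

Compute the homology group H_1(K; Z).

Order the vertices as v_0 < v_1 < v_2 < v_3 < v_4 < v_5 < v_6 < v_7. Listing each simplex with vertices in this order, K has dimension 2 with simplices:

  0-simplices (8): [v_0], [v_1], [v_2], [v_3], [v_4], [v_5], [v_6], [v_7]
  1-simplices (24): (24 of them)
  2-simplices (16): (16 of them)

giving chain groups C_0 ≅ Z^8, C_1 ≅ Z^24, C_2 ≅ Z^16.

Boundary ∂_1: C_1 → C_0 sends each edge [p,q] (with p < q) to q − p. For instance
  ∂[v_5,v_7] = [v_7] − [v_5].
The 8×24 boundary matrix has rank 7 and Smith normal form diag(1,1,1,1,1,1,1).

∂_2: C_2 → C_1 acts by ∂[p,q,r] = [q,r] − [p,r] + [p,q]. For instance
  ∂[v_3,v_6,v_7] = [v_6,v_7] − [v_3,v_7] + [v_3,v_6],
  ∂[v_3,v_4,v_7] = [v_4,v_7] − [v_3,v_7] + [v_3,v_4].
The resulting 24×16 matrix has rank 15, and its Smith normal form has invariant factors (1,1,1,1,1,1,1,1,1,1,1,1,1,1,1).

From H_k ≅ ker(∂_k) / im(∂_{k+1}) we obtain:

  H_1: rank ker ∂_1 − rank ∂_2 = (24 − 7) − 15 = 2, and the invariant factors of ∂_2 are all 1, so H_1 ≅ Z^2.

H_1 ≅ Z^2.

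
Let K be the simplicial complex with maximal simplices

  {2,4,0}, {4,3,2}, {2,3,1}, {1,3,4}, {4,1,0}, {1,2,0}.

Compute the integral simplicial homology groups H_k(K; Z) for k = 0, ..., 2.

Fix the vertex order 0 < 1 < 2 < 3 < 4 and write every simplex with vertices in increasing order. Then dim K = 2 and the simplices of K are:

  0-simplices (5): [0], [1], [2], [3], [4]
  1-simplices (9): [0,1], [0,2], [0,4], [1,2], [1,3], [1,4], [2,3], [2,4], [3,4]
  2-simplices (6): [0,1,2], [0,1,4], [0,2,4], [1,2,3], [1,3,4], [2,3,4]

giving chain groups C_0 ≅ Z^5, C_1 ≅ Z^9, C_2 ≅ Z^6.

The boundary map ∂_1: C_1 → C_0 maps an edge to its endpoints' difference, ∂[p,q] = q − p.
The 5×9 boundary matrix has rank 4 and Smith normal form diag(1,1,1,1).

∂_2: C_2 → C_1 sends each 2-simplex [p,q,r] to [q,r] − [p,r] + [p,q]. For instance
  ∂[0,1,2] = [1,2] − [0,2] + [0,1],
  ∂[0,1,4] = [1,4] − [0,4] + [0,1].
As a 9×6 matrix over Z this has rank 5, with invariant factors (1,1,1,1,1).

Reading off H_k = ker ∂_k / im ∂_{k+1}:

  H_0: rank C_0 − rank ∂_1 = 5 − 4 = 1, and the invariant factors of ∂_1 are all 1, so H_0 ≅ Z.
  H_1: rank ker ∂_1 − rank ∂_2 = (9 − 4) − 5 = 0, and the invariant factors of ∂_2 are all 1, so H_1 ≅ 0.
  H_2: rank ker ∂_2 − rank ∂_3 = (6 − 5) − 0 = 1, and there is no ∂_3, so H_2 ≅ Z.

As a check, the Euler characteristic is 5 − 9 + 6 = 2, which agrees with 1 − 0 + 1 = 2.
(K is a triangulation of the 2-sphere S^2.)

H_0 = Z,  H_1 = 0,  H_2 = Z.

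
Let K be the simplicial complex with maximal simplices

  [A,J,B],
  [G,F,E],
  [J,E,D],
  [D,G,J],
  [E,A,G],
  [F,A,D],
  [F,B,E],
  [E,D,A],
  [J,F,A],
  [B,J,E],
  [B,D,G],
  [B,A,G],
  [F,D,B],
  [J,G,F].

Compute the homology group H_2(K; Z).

K has 7 vertices, 21 edges, 14 triangles.
rank ∂_2 = 13, rank ∂_3 = 0 ⇒ b_2 = 14 − 13 − 0 = 1. So H_2 = Z.

H_2 ≅ Z.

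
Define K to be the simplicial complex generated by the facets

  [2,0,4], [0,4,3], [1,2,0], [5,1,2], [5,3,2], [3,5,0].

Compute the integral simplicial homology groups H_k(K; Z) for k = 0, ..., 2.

H_0 ≅ Z,  H_1 ≅ Z,  H_2 = 0.

Order the vertices as 0 < 1 < 2 < 3 < 4 < 5. Listing each simplex with vertices in this order, K has dimension 2 with simplices:

  0-simplices (6): [0], [1], [2], [3], [4], [5]
  1-simplices (12): [0,1], [0,2], [0,3], [0,4], [0,5], [1,2], [1,5], [2,3], [2,4], [2,5], [3,4], [3,5]
  2-simplices (6): [0,1,2], [0,2,4], [0,3,4], [0,3,5], [1,2,5], [2,3,5]

so the chain groups are C_0 ≅ Z^6, C_1 ≅ Z^12, C_2 ≅ Z^6.

Boundary ∂_1: C_1 → C_0 maps an edge to its endpoints' difference, ∂[p,q] = q − p.
The resulting 6×12 matrix has rank 5, and its Smith normal form has invariant factors (1,1,1,1,1).

The boundary map ∂_2: C_2 → C_1 sends each 2-simplex [p,q,r] to [q,r] − [p,r] + [p,q]. For instance
  ∂[0,1,2] = [1,2] − [0,2] + [0,1],
  ∂[0,3,4] = [3,4] − [0,4] + [0,3].
The 12×6 boundary matrix has rank 6 and Smith normal form diag(1,1,1,1,1,1).

Computing H_k = (kernel of ∂_k) / (image of ∂_{k+1}):

  H_0: rank C_0 − rank ∂_1 = 6 − 5 = 1, and the invariant factors of ∂_1 are all 1, so H_0 ≅ Z.
  H_1: rank ker ∂_1 − rank ∂_2 = (12 − 5) − 6 = 1, and the invariant factors of ∂_2 are all 1, so H_1 ≅ Z.
  H_2: rank ker ∂_2 − rank ∂_3 = (6 − 6) − 0 = 0, and there is no ∂_3, so H_2 ≅ 0.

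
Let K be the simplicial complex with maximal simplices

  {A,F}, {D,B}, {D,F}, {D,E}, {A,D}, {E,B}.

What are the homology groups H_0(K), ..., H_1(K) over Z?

Order the vertices as A < B < D < E < F. Listing each simplex with vertices in this order, K has dimension 1 with simplices:

  0-simplices (5): A, B, D, E, F
  1-simplices (6): AD, AF, BD, BE, DE, DF

giving chain groups C_0 ≅ Z^5, C_1 ≅ Z^6.

The boundary map ∂_1: C_1 → C_0 is given by ∂[p,q] = [q] − [p].
The 5×6 boundary matrix has rank 4 and Smith normal form diag(1,1,1,1).

From H_k ≅ ker(∂_k) / im(∂_{k+1}) we obtain:

  H_0: rank C_0 − rank ∂_1 = 5 − 4 = 1, and the invariant factors of ∂_1 are all 1, so H_0 ≅ Z.
  H_1: rank ker ∂_1 − rank ∂_2 = (6 − 4) − 0 = 2, and there is no ∂_2, so H_1 ≅ Z^2.

H_0 = Z,  H_1 = Z^2.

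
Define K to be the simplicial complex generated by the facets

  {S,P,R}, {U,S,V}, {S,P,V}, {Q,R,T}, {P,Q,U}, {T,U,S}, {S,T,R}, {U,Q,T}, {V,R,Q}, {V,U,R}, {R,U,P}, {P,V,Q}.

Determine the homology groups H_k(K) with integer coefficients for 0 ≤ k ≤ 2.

Fix the vertex order P < Q < R < S < T < U < V and write every simplex with vertices in increasing order. Then dim K = 2 and the simplices of K are:

  0-simplices (7): P, Q, R, S, T, U, V
  1-simplices (18): PQ, PR, PS, PU, PV, QR, QT, QU, QV, RS, RT, RU, RV, ST, SU, SV, TU, UV
  2-simplices (12): PQU, PQV, PRS, PRU, PSV, QRT, QRV, QTU, RST, RUV, STU, SUV

giving chain groups C_0 ≅ Z^7, C_1 ≅ Z^18, C_2 ≅ Z^12.

Boundary ∂_1: C_1 → C_0 is given by ∂[p,q] = [q] − [p]. For instance
  ∂QV = V − Q.
This gives a 7×18 integer matrix of rank 6; reducing to Smith normal form yields diagonal entries (1,1,1,1,1,1).

Boundary ∂_2: C_2 → C_1 acts by ∂[p,q,r] = [q,r] − [p,r] + [p,q]. For instance
  ∂RST = ST − RT + RS,
  ∂RUV = UV − RV + RU.
As a 18×12 matrix over Z this has rank 12, with invariant factors (1,1,1,1,1,1,1,1,1,1,1,2).

From H_k ≅ ker(∂_k) / im(∂_{k+1}) we obtain:

  H_0: rank C_0 − rank ∂_1 = 7 − 6 = 1, and the invariant factors of ∂_1 are all 1, so H_0 ≅ Z.
  H_1: rank ker ∂_1 − rank ∂_2 = (18 − 6) − 12 = 0, and ∂_2 has invariant factor 2 > 1, so H_1 ≅ Z_2.
  H_2: rank ker ∂_2 − rank ∂_3 = (12 − 12) − 0 = 0, and there is no ∂_3, so H_2 ≅ 0.

(K is a triangulation of the real projective plane RP^2.)

H_0 = Z,  H_1 = Z_2,  H_2 = 0.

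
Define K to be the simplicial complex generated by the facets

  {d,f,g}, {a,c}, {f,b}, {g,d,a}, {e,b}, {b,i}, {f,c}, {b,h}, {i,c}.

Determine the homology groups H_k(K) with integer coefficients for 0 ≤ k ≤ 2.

H_0 = Z,  H_1 = Z^2,  H_2 = 0.

Order the vertices as a < b < c < d < e < f < g < h < i. Listing each simplex with vertices in this order, K has dimension 2 with simplices:

  0-simplices (9): a, b, c, d, e, f, g, h, i
  1-simplices (12): ac, ad, ag, be, bf, bh, bi, cf, ci, df, dg, fg
  2-simplices (2): adg, dfg

giving chain groups C_0 ≅ Z^9, C_1 ≅ Z^12, C_2 ≅ Z^2.

Boundary ∂_1: C_1 → C_0 sends each edge [p,q] (with p < q) to q − p. For instance
  ∂bi = i − b.
The resulting 9×12 matrix has rank 8, and its Smith normal form has invariant factors (1,1,1,1,1,1,1,1).

Boundary ∂_2: C_2 → C_1 sends each 2-simplex [p,q,r] to [q,r] − [p,r] + [p,q]. For instance
  ∂dfg = fg − dg + df,
  ∂adg = dg − ag + ad.
The resulting 12×2 matrix has rank 2, and its Smith normal form has invariant factors (1,1).

Computing H_k = (kernel of ∂_k) / (image of ∂_{k+1}):

  H_0: rank C_0 − rank ∂_1 = 9 − 8 = 1, and the invariant factors of ∂_1 are all 1, so H_0 = Z.
  H_1: rank ker ∂_1 − rank ∂_2 = (12 − 8) − 2 = 2, and the invariant factors of ∂_2 are all 1, so H_1 = Z^2.
  H_2: rank ker ∂_2 − rank ∂_3 = (2 − 2) − 0 = 0, and there is no ∂_3, so H_2 = 0.

As a check, the Euler characteristic is 9 − 12 + 2 = -1, which agrees with 1 − 2 + 0 = -1.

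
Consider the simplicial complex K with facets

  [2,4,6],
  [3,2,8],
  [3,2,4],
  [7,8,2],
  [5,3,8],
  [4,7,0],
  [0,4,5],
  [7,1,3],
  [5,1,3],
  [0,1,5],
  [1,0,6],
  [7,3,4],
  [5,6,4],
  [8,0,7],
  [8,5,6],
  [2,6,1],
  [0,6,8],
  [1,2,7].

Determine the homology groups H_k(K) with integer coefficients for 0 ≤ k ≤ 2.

H_0 ≅ Z,  H_1 ≅ Z ⊕ Z/2,  H_2 = 0.

Fix the vertex order 0 < 1 < 2 < 3 < 4 < 5 < 6 < 7 < 8 and write every simplex with vertices in increasing order. Then dim K = 2 and the simplices of K are:

  0-simplices (9): [0], [1], [2], [3], [4], [5], [6], [7], [8]
  1-simplices (27): (27 of them)
  2-simplices (18): [0,1,5], [0,1,6], [0,4,5], [0,4,7], [0,6,8], [0,7,8], [1,2,6], [1,2,7], [1,3,5], [1,3,7], [2,3,4], [2,3,8], [2,4,6], [2,7,8], [3,4,7], [3,5,8], [4,5,6], [5,6,8]

so the chain groups are C_0 ≅ Z^9, C_1 ≅ Z^27, C_2 ≅ Z^18.

The boundary map ∂_1: C_1 → C_0 sends each edge [p,q] (with p < q) to q − p. For instance
  ∂[0,6] = [6] − [0].
The resulting 9×27 matrix has rank 8, and its Smith normal form has invariant factors (1,1,1,1,1,1,1,1).

Boundary ∂_2: C_2 → C_1 maps a triangle to the signed sum of its edges. For instance
  ∂[2,3,4] = [3,4] − [2,4] + [2,3],
  ∂[0,1,6] = [1,6] − [0,6] + [0,1].
The resulting 27×18 matrix has rank 18, and its Smith normal form has invariant factors (1,1,1,1,1,1,1,1,1,1,1,1,1,1,1,1,1,2).

Computing H_k = (kernel of ∂_k) / (image of ∂_{k+1}):

  H_0: rank C_0 − rank ∂_1 = 9 − 8 = 1, and the invariant factors of ∂_1 are all 1, so H_0 = Z.
  H_1: rank ker ∂_1 − rank ∂_2 = (27 − 8) − 18 = 1, and ∂_2 has invariant factor 2 > 1, so H_1 = Z ⊕ Z/2.
  H_2: rank ker ∂_2 − rank ∂_3 = (18 − 18) − 0 = 0, and there is no ∂_3, so H_2 = 0.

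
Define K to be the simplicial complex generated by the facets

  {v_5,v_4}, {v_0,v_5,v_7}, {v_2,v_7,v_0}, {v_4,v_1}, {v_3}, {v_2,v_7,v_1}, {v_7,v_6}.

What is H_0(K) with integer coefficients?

K has 8 vertices, 10 edges, 3 triangles.
rank ∂_0 = 0, rank ∂_1 = 6 ⇒ b_0 = 8 − 0 − 6 = 2; all invariant factors of ∂_1 are 1 so no torsion. So H_0 = Z^2.

H_0 = Z^2.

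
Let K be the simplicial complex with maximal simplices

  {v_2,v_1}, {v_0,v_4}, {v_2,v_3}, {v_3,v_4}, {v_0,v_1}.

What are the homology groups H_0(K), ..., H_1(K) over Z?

H_0 = Z,  H_1 = Z.

K has 5 vertices, 5 edges.
rank ∂_0 = 0, rank ∂_1 = 4 ⇒ b_0 = 5 − 0 − 4 = 1; all invariant factors of ∂_1 are 1 so no torsion. So H_0 ≅ Z.
rank ∂_1 = 4, rank ∂_2 = 0 ⇒ b_1 = 5 − 4 − 0 = 1. So H_1 ≅ Z.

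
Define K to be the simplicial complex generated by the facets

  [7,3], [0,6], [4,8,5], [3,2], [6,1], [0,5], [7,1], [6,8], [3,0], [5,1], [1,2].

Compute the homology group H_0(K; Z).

We work with the vertex ordering 0 < 1 < 2 < 3 < 4 < 5 < 6 < 7 < 8. The simplices of K, each written with vertices in increasing order, are:

  0-simplices (9): [0], [1], [2], [3], [4], [5], [6], [7], [8]
  1-simplices (13): [0,3], [0,5], [0,6], [1,2], [1,5], [1,6], [1,7], [2,3], [3,7], [4,5], [4,8], [5,8], [6,8]
  2-simplices (1): [4,5,8]

Hence C_0 ≅ Z^9, C_1 ≅ Z^13, C_2 ≅ Z^1.

∂_1: C_1 → C_0 is given by ∂[p,q] = [q] − [p].
This gives a 9×13 integer matrix of rank 8; reducing to Smith normal form yields diagonal entries (1,1,1,1,1,1,1,1).

∂_2: C_2 → C_1 acts by ∂[p,q,r] = [q,r] − [p,r] + [p,q]. For instance
  ∂[4,5,8] = [5,8] − [4,8] + [4,5].
This gives a 13×1 integer matrix of rank 1; reducing to Smith normal form yields diagonal entries (1).

From H_k ≅ ker(∂_k) / im(∂_{k+1}) we obtain:

  H_0: rank C_0 − rank ∂_1 = 9 − 8 = 1, and the invariant factors of ∂_1 are all 1, so H_0 = Z.

H_0 = Z.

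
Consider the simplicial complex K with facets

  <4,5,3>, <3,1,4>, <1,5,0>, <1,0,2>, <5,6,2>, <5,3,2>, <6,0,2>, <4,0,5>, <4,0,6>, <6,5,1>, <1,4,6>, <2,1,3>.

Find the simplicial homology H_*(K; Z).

H_0 = Z,  H_1 = Z/2,  H_2 = 0.

Fix the vertex order 0 < 1 < 2 < 3 < 4 < 5 < 6 and write every simplex with vertices in increasing order. Then dim K = 2 and the simplices of K are:

  0-simplices (7): [0], [1], [2], [3], [4], [5], [6]
  1-simplices (18): [0,1], [0,2], [0,4], [0,5], [0,6], [1,2], [1,3], [1,4], [1,5], [1,6], [2,3], [2,5], [2,6], [3,4], [3,5], [4,5], [4,6], [5,6]
  2-simplices (12): [0,1,2], [0,1,5], [0,2,6], [0,4,5], [0,4,6], [1,2,3], [1,3,4], [1,4,6], [1,5,6], [2,3,5], [2,5,6], [3,4,5]

Hence C_0 ≅ Z^7, C_1 ≅ Z^18, C_2 ≅ Z^12.

Boundary ∂_1: C_1 → C_0 maps an edge to its endpoints' difference, ∂[p,q] = q − p.
The 7×18 boundary matrix has rank 6 and Smith normal form diag(1,1,1,1,1,1).

The boundary map ∂_2: C_2 → C_1 acts by ∂[p,q,r] = [q,r] − [p,r] + [p,q]. For instance
  ∂[0,2,6] = [2,6] − [0,6] + [0,2],
  ∂[1,3,4] = [3,4] − [1,4] + [1,3].
As a 18×12 matrix over Z this has rank 12, with invariant factors (1,1,1,1,1,1,1,1,1,1,1,2).

From H_k ≅ ker(∂_k) / im(∂_{k+1}) we obtain:

  H_0: rank C_0 − rank ∂_1 = 7 − 6 = 1, and the invariant factors of ∂_1 are all 1, so H_0 ≅ Z.
  H_1: rank ker ∂_1 − rank ∂_2 = (18 − 6) − 12 = 0, and ∂_2 has invariant factor 2 > 1, so H_1 ≅ Z/2.
  H_2: rank ker ∂_2 − rank ∂_3 = (12 − 12) − 0 = 0, and there is no ∂_3, so H_2 ≅ 0.

(K is a triangulation of the real projective plane RP^2.)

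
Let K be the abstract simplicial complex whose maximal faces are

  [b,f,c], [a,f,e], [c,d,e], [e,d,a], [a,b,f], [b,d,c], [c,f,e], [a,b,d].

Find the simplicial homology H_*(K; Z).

Take the total order a < b < c < d < e < f on the vertex set. Then K (dimension 2) consists of the simplices:

  0-simplices (6): a, b, c, d, e, f
  1-simplices (12): ab, ad, ae, af, bc, bd, bf, cd, ce, cf, de, ef
  2-simplices (8): abd, abf, ade, aef, bcd, bcf, cde, cef

giving chain groups C_0 ≅ Z^6, C_1 ≅ Z^12, C_2 ≅ Z^8.

Boundary ∂_1: C_1 → C_0 sends each edge [p,q] (with p < q) to q − p.
The resulting 6×12 matrix has rank 5, and its Smith normal form has invariant factors (1,1,1,1,1).

∂_2: C_2 → C_1 acts by ∂[p,q,r] = [q,r] − [p,r] + [p,q]. For instance
  ∂bcf = cf − bf + bc,
  ∂cef = ef − cf + ce.
As a 12×8 matrix over Z this has rank 7, with invariant factors (1,1,1,1,1,1,1).

From H_k ≅ ker(∂_k) / im(∂_{k+1}) we obtain:

  H_0: rank C_0 − rank ∂_1 = 6 − 5 = 1, and the invariant factors of ∂_1 are all 1, so H_0 = Z.
  H_1: rank ker ∂_1 − rank ∂_2 = (12 − 5) − 7 = 0, and the invariant factors of ∂_2 are all 1, so H_1 = 0.
  H_2: rank ker ∂_2 − rank ∂_3 = (8 − 7) − 0 = 1, and there is no ∂_3, so H_2 = Z.

As a check, the Euler characteristic is 6 − 12 + 8 = 2, which agrees with 1 − 0 + 1 = 2.

H_0 ≅ Z,  H_1 = 0,  H_2 ≅ Z.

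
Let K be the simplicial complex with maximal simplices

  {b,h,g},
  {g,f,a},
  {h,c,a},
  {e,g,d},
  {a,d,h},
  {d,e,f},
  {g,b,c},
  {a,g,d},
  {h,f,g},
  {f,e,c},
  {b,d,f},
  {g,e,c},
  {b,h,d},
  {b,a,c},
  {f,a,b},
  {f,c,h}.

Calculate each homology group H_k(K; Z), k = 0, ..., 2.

H_0 ≅ Z,  H_1 ≅ Z^2,  H_2 ≅ Z.

Take the total order a < b < c < d < e < f < g < h on the vertex set. Then K (dimension 2) consists of the simplices:

  0-simplices (8): a, b, c, d, e, f, g, h
  1-simplices (24): ab, ac, ad, af, ag, ah, bc, bd, bf, bg, bh, ce, cf, cg, ch, de, df, dg, dh, ef, eg, fg, fh, gh
  2-simplices (16): abc, abf, ach, adg, adh, afg, bcg, bdf, bdh, bgh, cef, ceg, cfh, def, deg, fgh

giving chain groups C_0 ≅ Z^8, C_1 ≅ Z^24, C_2 ≅ Z^16.

The boundary map ∂_1: C_1 → C_0 maps an edge to its endpoints' difference, ∂[p,q] = q − p. For instance
  ∂cg = g − c.
The 8×24 boundary matrix has rank 7 and Smith normal form diag(1,1,1,1,1,1,1).

∂_2: C_2 → C_1 sends each 2-simplex [p,q,r] to [q,r] − [p,r] + [p,q]. For instance
  ∂adg = dg − ag + ad,
  ∂bcg = cg − bg + bc.
The 24×16 boundary matrix has rank 15 and Smith normal form diag(1,1,1,1,1,1,1,1,1,1,1,1,1,1,1).

Reading off H_k = ker ∂_k / im ∂_{k+1}:

  H_0: rank C_0 − rank ∂_1 = 8 − 7 = 1, and the invariant factors of ∂_1 are all 1, so H_0 = Z.
  H_1: rank ker ∂_1 − rank ∂_2 = (24 − 7) − 15 = 2, and the invariant factors of ∂_2 are all 1, so H_1 = Z^2.
  H_2: rank ker ∂_2 − rank ∂_3 = (16 − 15) − 0 = 1, and there is no ∂_3, so H_2 = Z.

(K is a triangulation of the torus T^2.)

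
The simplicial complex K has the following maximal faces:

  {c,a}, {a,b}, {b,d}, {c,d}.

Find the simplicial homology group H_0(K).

H_0 = Z.

Order the vertices as a < b < c < d. Listing each simplex with vertices in this order, K has dimension 1 with simplices:

  0-simplices (4): a, b, c, d
  1-simplices (4): ab, ac, bd, cd

so the chain groups are C_0 ≅ Z^4, C_1 ≅ Z^4.

Boundary ∂_1: C_1 → C_0 sends each edge [p,q] (with p < q) to q − p.
The 4×4 boundary matrix has rank 3 and Smith normal form diag(1,1,1).

Computing H_k = (kernel of ∂_k) / (image of ∂_{k+1}):

  H_0: rank C_0 − rank ∂_1 = 4 − 3 = 1, and the invariant factors of ∂_1 are all 1, so H_0 ≅ Z.

(K is a triangulation of the circle S^1.)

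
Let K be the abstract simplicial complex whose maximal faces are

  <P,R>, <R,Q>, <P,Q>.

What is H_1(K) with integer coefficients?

H_1 ≅ Z.

Fix the vertex order P < Q < R and write every simplex with vertices in increasing order. Then dim K = 1 and the simplices of K are:

  0-simplices (3): P, Q, R
  1-simplices (3): PQ, PR, QR

giving chain groups C_0 ≅ Z^3, C_1 ≅ Z^3.

Boundary ∂_1: C_1 → C_0 maps an edge to its endpoints' difference, ∂[p,q] = q − p. For instance
  ∂PQ = Q − P.
The resulting 3×3 matrix has rank 2, and its Smith normal form has invariant factors (1,1).

Now H_k = ker ∂_k / im ∂_{k+1}, so:

  H_1: rank ker ∂_1 − rank ∂_2 = (3 − 2) − 0 = 1, and there is no ∂_2, so H_1 = Z.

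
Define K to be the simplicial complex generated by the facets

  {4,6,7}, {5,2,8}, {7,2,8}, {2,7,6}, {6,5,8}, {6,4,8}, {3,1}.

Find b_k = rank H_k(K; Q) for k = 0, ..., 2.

K has 8 vertices, 13 edges, 6 triangles.
rank ∂_0 = 0, rank ∂_1 = 6 ⇒ b_0 = 8 − 0 − 6 = 2; all invariant factors of ∂_1 are 1 so no torsion. So H_0 ≅ Z^2.
rank ∂_1 = 6, rank ∂_2 = 6 ⇒ b_1 = 13 − 6 − 6 = 1; all invariant factors of ∂_2 are 1 so no torsion. So H_1 ≅ Z.
rank ∂_2 = 6, rank ∂_3 = 0 ⇒ b_2 = 6 − 6 − 0 = 0. So H_2 ≅ 0.

b_0 = 2, b_1 = 1, b_2 = 0.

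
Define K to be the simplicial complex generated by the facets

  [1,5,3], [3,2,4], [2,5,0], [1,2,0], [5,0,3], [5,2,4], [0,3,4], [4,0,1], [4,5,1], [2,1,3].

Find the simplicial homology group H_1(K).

H_1 = Z/2Z.

Fix the vertex order 0 < 1 < 2 < 3 < 4 < 5 and write every simplex with vertices in increasing order. Then dim K = 2 and the simplices of K are:

  0-simplices (6): [0], [1], [2], [3], [4], [5]
  1-simplices (15): [0,1], [0,2], [0,3], [0,4], [0,5], [1,2], [1,3], [1,4], [1,5], [2,3], [2,4], [2,5], [3,4], [3,5], [4,5]
  2-simplices (10): [0,1,2], [0,1,4], [0,2,5], [0,3,4], [0,3,5], [1,2,3], [1,3,5], [1,4,5], [2,3,4], [2,4,5]

Hence C_0 ≅ Z^6, C_1 ≅ Z^15, C_2 ≅ Z^10.

Boundary ∂_1: C_1 → C_0 sends each edge [p,q] (with p < q) to q − p. For instance
  ∂[0,2] = [2] − [0].
The 6×15 boundary matrix has rank 5 and Smith normal form diag(1,1,1,1,1).

Boundary ∂_2: C_2 → C_1 acts by ∂[p,q,r] = [q,r] − [p,r] + [p,q]. For instance
  ∂[0,3,5] = [3,5] − [0,5] + [0,3],
  ∂[0,2,5] = [2,5] − [0,5] + [0,2].
As a 15×10 matrix over Z this has rank 10, with invariant factors (1,1,1,1,1,1,1,1,1,2).

From H_k ≅ ker(∂_k) / im(∂_{k+1}) we obtain:

  H_1: rank ker ∂_1 − rank ∂_2 = (15 − 5) − 10 = 0, and ∂_2 has invariant factor 2 > 1, so H_1 = Z/2Z.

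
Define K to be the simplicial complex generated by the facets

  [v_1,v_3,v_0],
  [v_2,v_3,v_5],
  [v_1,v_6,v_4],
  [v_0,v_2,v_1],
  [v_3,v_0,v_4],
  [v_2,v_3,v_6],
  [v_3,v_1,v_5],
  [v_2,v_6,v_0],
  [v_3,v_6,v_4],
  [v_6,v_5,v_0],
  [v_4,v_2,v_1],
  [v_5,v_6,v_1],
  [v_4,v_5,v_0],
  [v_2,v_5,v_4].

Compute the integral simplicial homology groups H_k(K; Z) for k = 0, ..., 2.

Take the total order v_0 < v_1 < v_2 < v_3 < v_4 < v_5 < v_6 on the vertex set. Then K (dimension 2) consists of the simplices:

  0-simplices (7): [v_0], [v_1], [v_2], [v_3], [v_4], [v_5], [v_6]
  1-simplices (21): (21 of them)
  2-simplices (14): (14 of them)

Hence C_0 ≅ Z^7, C_1 ≅ Z^21, C_2 ≅ Z^14.

∂_1: C_1 → C_0 sends each edge [p,q] (with p < q) to q − p. For instance
  ∂[v_0,v_5] = [v_5] − [v_0].
The resulting 7×21 matrix has rank 6, and its Smith normal form has invariant factors (1,1,1,1,1,1).

Boundary ∂_2: C_2 → C_1 maps a triangle to the signed sum of its edges. For instance
  ∂[v_1,v_5,v_6] = [v_5,v_6] − [v_1,v_6] + [v_1,v_5],
  ∂[v_0,v_5,v_6] = [v_5,v_6] − [v_0,v_6] + [v_0,v_5].
The resulting 21×14 matrix has rank 13, and its Smith normal form has invariant factors (1,1,1,1,1,1,1,1,1,1,1,1,1).

From H_k ≅ ker(∂_k) / im(∂_{k+1}) we obtain:

  H_0: rank C_0 − rank ∂_1 = 7 − 6 = 1, and the invariant factors of ∂_1 are all 1, so H_0 = Z.
  H_1: rank ker ∂_1 − rank ∂_2 = (21 − 6) − 13 = 2, and the invariant factors of ∂_2 are all 1, so H_1 = Z^2.
  H_2: rank ker ∂_2 − rank ∂_3 = (14 − 13) − 0 = 1, and there is no ∂_3, so H_2 = Z.

H_0 = Z,  H_1 = Z^2,  H_2 = Z.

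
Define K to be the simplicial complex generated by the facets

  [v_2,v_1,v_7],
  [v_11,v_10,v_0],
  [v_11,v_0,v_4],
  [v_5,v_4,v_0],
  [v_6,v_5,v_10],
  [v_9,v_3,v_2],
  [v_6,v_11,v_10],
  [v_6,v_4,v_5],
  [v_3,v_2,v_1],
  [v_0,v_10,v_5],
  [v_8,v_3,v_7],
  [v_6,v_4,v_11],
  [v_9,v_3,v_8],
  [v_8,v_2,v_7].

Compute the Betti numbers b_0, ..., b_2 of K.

b_0 = 2, b_1 = 1, b_2 = 1.

Order the vertices as v_0 < v_1 < v_2 < v_3 < v_4 < v_5 < v_6 < v_7 < v_8 < v_9 < v_10 < v_11. Listing each simplex with vertices in this order, K has dimension 2 with simplices:

  0-simplices (12): [v_0], [v_1], [v_2], [v_3], [v_4], [v_5], [v_6], [v_7], [v_8], [v_9], [v_10], [v_11]
  1-simplices (24): (24 of them)
  2-simplices (14): (14 of them)

giving chain groups C_0 ≅ Z^12, C_1 ≅ Z^24, C_2 ≅ Z^14.

Boundary ∂_1: C_1 → C_0 maps an edge to its endpoints' difference, ∂[p,q] = q − p.
The resulting 12×24 matrix has rank 10, and its Smith normal form has invariant factors (1,1,1,1,1,1,1,1,1,1).

∂_2: C_2 → C_1 acts by ∂[p,q,r] = [q,r] − [p,r] + [p,q]. For instance
  ∂[v_5,v_6,v_10] = [v_6,v_10] − [v_5,v_10] + [v_5,v_6],
  ∂[v_4,v_6,v_11] = [v_6,v_11] − [v_4,v_11] + [v_4,v_6].
The 24×14 boundary matrix has rank 13 and Smith normal form diag(1,1,1,1,1,1,1,1,1,1,1,1,1).

Computing H_k = (kernel of ∂_k) / (image of ∂_{k+1}):

  H_0: rank C_0 − rank ∂_1 = 12 − 10 = 2, and the invariant factors of ∂_1 are all 1, so H_0 = Z^2.
  H_1: rank ker ∂_1 − rank ∂_2 = (24 − 10) − 13 = 1, and the invariant factors of ∂_2 are all 1, so H_1 = Z.
  H_2: rank ker ∂_2 − rank ∂_3 = (14 − 13) − 0 = 1, and there is no ∂_3, so H_2 = Z.

Hence the Betti numbers are b_0 = 2, b_1 = 1, b_2 = 1.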